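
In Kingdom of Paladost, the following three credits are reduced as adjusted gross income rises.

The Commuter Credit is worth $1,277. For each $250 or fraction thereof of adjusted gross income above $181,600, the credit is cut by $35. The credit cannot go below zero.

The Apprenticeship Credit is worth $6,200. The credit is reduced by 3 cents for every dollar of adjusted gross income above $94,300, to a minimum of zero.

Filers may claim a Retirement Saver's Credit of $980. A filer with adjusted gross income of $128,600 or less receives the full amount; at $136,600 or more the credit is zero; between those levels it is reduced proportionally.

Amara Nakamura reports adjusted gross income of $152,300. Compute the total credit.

$5,737

Commuter Credit: $152,300 is at or below the $181,600 threshold, so the full $1,277 applies.
Apprenticeship Credit: 3% of the $58,000 excess over $94,300 is $1,740; credit = $6,200 − $1,740 = $4,460.
Retirement Saver's Credit: $152,300 is at or above $136,600, so the credit is $0.
Total: $1,277 + $4,460 + $0 = $5,737.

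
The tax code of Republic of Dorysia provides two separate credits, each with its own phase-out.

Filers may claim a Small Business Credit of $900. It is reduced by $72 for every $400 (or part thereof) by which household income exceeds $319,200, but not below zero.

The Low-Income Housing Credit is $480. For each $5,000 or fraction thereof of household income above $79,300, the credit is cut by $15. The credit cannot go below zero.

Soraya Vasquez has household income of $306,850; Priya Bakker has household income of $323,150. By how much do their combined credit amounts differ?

Soraya ($306,850): Small Business Credit: $306,850 is at or below the $319,200 threshold, so the full $900 applies. Low-Income Housing Credit: income exceeds $79,300 by $227,550 → 46 increments × $15 = $690 ≥ base, so the credit is $0. total $900 + $0 = $900
Priya ($323,150): Small Business Credit: income exceeds $319,200 by $3,950, which is 10 full-or-partial $400 increments; reduction = 10 × $72 = $720, leaving $180. Low-Income Housing Credit: income exceeds $79,300 by $243,850 → 49 increments × $15 = $735 ≥ base, so the credit is $0. total $180 + $0 = $180
Difference: |$900 − $180| = $720.

$720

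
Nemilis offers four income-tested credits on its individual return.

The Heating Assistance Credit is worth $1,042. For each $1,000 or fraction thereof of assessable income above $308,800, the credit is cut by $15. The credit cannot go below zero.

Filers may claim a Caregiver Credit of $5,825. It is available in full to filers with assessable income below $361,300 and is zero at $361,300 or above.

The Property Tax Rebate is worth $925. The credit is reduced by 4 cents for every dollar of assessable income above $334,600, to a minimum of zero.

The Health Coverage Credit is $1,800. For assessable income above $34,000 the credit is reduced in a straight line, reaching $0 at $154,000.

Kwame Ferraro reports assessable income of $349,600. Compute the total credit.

$6,577

Heating Assistance Credit: income exceeds $308,800 by $40,800, which is 41 full-or-partial $1,000 increments; reduction = 41 × $15 = $615, leaving $427.
Caregiver Credit: $349,600 is below the $361,300 cutoff, so the full $5,825 applies.
Property Tax Rebate: 4% of the $15,000 excess over $334,600 is $600; credit = $925 − $600 = $325.
Health Coverage Credit: $349,600 is at or above $154,000, so the credit is $0.
Total: $427 + $5,825 + $325 + $0 = $6,577.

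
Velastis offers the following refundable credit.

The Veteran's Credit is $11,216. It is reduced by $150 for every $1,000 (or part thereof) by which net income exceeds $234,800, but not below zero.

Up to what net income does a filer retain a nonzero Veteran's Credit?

After 74 increments the reduction is 74 × $150 = $11,100, leaving $116; one more increment wipes it out. Increment 74 ends at excess 74 × $1,000 = $74,000, so the highest qualifying income is $234,800 + $74,000 = $308,800.

$308,800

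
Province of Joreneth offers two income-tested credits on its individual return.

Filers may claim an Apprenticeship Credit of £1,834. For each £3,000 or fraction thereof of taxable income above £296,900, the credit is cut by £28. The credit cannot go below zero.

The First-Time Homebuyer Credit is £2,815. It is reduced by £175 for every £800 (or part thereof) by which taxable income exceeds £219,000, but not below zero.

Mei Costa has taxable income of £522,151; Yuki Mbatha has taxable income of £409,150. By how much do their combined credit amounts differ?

Mei (£522,151): Apprenticeship Credit: income exceeds £296,900 by £225,251 → 76 increments × £28 = £2,128 ≥ base, so the credit is £0. First-Time Homebuyer Credit: income exceeds £219,000 by £303,151 → 379 increments × £175 = £66,325 ≥ base, so the credit is £0. total £0 + £0 = £0
Yuki (£409,150): Apprenticeship Credit: income exceeds £296,900 by £112,250, which is 38 full-or-partial £3,000 increments; reduction = 38 × £28 = £1,064, leaving £770. First-Time Homebuyer Credit: income exceeds £219,000 by £190,150 → 238 increments × £175 = £41,650 ≥ base, so the credit is £0. total £770 + £0 = £770
Difference: |£0 − £770| = £770.

£770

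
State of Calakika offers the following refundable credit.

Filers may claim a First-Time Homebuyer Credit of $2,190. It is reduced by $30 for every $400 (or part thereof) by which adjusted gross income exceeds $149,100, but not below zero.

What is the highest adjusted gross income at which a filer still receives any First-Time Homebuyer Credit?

After 72 increments the reduction is 72 × $30 = $2,160, leaving $30; one more increment wipes it out. Increment 72 ends at excess 72 × $400 = $28,800, so the highest qualifying income is $149,100 + $28,800 = $177,900.

$177,900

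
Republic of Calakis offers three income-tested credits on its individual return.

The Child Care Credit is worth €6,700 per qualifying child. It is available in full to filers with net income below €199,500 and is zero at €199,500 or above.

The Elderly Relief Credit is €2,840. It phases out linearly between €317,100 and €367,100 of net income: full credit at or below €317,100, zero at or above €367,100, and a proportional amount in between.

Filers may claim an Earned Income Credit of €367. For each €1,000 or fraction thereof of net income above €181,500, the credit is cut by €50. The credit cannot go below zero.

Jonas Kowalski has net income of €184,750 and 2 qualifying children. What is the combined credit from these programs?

€16,407

Child Care Credit: base = 2 × €6,700 = €13,400. €184,750 is below the €199,500 cutoff, so the full €13,400 applies.
Elderly Relief Credit: €184,750 is at or below the €317,100 threshold, so the full €2,840 applies.
Earned Income Credit: income exceeds €181,500 by €3,250, which is 4 full-or-partial €1,000 increments; reduction = 4 × €50 = €200, leaving €167.
Total: €13,400 + €2,840 + €167 = €16,407.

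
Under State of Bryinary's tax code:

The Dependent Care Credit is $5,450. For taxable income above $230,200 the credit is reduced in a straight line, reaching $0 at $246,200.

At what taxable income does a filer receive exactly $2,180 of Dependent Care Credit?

$239,800

$2,180 is 2,180/5,450 of the full $5,450, so 3,270/5,450 of the $16,000 range has been used: income = $230,200 + $16,000 × 3,270/5,450 = $239,800.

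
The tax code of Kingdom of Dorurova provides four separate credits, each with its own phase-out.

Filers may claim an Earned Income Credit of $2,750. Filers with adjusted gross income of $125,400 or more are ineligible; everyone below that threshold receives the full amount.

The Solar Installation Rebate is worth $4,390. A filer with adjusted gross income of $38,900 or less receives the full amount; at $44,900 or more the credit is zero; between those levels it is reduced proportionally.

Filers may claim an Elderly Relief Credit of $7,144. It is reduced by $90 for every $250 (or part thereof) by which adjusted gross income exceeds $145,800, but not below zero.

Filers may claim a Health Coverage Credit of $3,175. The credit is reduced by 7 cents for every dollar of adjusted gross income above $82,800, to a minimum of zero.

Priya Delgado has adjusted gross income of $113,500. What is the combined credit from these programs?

Earned Income Credit: $113,500 is below the $125,400 cutoff, so the full $2,750 applies.
Solar Installation Rebate: $113,500 is at or above $44,900, so the credit is $0.
Elderly Relief Credit: $113,500 is at or below the $145,800 threshold, so the full $7,144 applies.
Health Coverage Credit: 7% of the $30,700 excess over $82,800 is $2,149; credit = $3,175 − $2,149 = $1,026.
Total: $2,750 + $0 + $7,144 + $1,026 = $10,920.

$10,920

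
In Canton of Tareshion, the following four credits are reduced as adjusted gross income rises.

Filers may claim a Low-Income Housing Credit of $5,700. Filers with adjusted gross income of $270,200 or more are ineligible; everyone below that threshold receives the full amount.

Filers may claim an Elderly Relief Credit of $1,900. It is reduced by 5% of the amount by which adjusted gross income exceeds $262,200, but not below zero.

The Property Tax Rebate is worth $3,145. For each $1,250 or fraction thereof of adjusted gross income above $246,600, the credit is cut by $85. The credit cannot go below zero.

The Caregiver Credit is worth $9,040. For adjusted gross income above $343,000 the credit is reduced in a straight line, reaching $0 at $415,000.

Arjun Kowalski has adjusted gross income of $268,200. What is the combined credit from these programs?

Low-Income Housing Credit: $268,200 is below the $270,200 cutoff, so the full $5,700 applies.
Elderly Relief Credit: 5% of the $6,000 excess over $262,200 is $300; credit = $1,900 − $300 = $1,600.
Property Tax Rebate: income exceeds $246,600 by $21,600, which is 18 full-or-partial $1,250 increments; reduction = 18 × $85 = $1,530, leaving $1,615.
Caregiver Credit: $268,200 is at or below the $343,000 threshold, so the full $9,040 applies.
Total: $5,700 + $1,600 + $1,615 + $9,040 = $17,955.

$17,955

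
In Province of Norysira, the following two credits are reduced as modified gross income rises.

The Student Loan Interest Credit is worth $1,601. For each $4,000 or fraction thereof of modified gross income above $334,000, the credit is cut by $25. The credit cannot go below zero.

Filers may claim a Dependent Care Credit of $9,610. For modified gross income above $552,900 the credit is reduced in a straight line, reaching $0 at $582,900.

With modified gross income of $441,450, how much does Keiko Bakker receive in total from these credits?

Student Loan Interest Credit: income exceeds $334,000 by $107,450, which is 27 full-or-partial $4,000 increments; reduction = 27 × $25 = $675, leaving $926.
Dependent Care Credit: $441,450 is at or below the $552,900 threshold, so the full $9,610 applies.
Total: $926 + $9,610 = $10,536.

$10,536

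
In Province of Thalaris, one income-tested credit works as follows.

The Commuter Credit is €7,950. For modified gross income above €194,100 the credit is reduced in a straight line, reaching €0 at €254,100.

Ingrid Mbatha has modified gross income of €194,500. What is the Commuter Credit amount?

Commuter Credit: €194,500 is €400 into a €60,000 phase-out range, leaving 59,600/60,000 of the credit: €7,950 × 59,600/60,000 = €7,897.

€7,897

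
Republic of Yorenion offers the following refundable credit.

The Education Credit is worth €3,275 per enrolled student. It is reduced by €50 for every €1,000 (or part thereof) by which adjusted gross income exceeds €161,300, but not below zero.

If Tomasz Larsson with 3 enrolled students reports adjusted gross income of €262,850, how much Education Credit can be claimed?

Education Credit: base = 3 × €3,275 = €9,825. income exceeds €161,300 by €101,550, which is 102 full-or-partial €1,000 increments; reduction = 102 × €50 = €5,100, leaving €4,725.

€4,725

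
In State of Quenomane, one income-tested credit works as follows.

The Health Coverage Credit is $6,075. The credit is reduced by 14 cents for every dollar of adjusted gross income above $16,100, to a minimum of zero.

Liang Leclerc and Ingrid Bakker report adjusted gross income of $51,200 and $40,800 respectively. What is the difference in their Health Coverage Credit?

Liang ($51,200): Health Coverage Credit: 14% of the $35,100 excess over $16,100 is $4,914; credit = $6,075 − $4,914 = $1,161.
Ingrid ($40,800): Health Coverage Credit: 14% of the $24,700 excess over $16,100 is $3,458; credit = $6,075 − $3,458 = $2,617.
Difference: |$1,161 − $2,617| = $1,456.

$1,456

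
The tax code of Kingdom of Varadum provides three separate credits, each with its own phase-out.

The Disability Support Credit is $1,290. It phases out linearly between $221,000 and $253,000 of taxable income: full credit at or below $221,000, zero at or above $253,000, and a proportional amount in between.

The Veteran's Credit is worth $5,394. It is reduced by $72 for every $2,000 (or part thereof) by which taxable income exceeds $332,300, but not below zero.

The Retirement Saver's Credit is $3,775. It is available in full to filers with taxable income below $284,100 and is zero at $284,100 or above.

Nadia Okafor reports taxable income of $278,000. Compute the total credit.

$9,169

Disability Support Credit: $278,000 is at or above $253,000, so the credit is $0.
Veteran's Credit: $278,000 is at or below the $332,300 threshold, so the full $5,394 applies.
Retirement Saver's Credit: $278,000 is below the $284,100 cutoff, so the full $3,775 applies.
Total: $0 + $5,394 + $3,775 = $9,169.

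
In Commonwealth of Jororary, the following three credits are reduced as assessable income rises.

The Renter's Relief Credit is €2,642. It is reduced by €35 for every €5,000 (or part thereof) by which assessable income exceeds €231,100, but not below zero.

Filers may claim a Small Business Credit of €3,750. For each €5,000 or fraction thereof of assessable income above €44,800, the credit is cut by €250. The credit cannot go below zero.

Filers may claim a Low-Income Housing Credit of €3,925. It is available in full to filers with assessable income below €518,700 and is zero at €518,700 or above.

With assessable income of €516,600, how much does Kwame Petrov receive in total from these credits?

€4,537

Renter's Relief Credit: income exceeds €231,100 by €285,500, which is 58 full-or-partial €5,000 increments; reduction = 58 × €35 = €2,030, leaving €612.
Small Business Credit: income exceeds €44,800 by €471,800 → 95 increments × €250 = €23,750 ≥ base, so the credit is €0.
Low-Income Housing Credit: €516,600 is below the €518,700 cutoff, so the full €3,925 applies.
Total: €612 + €0 + €3,925 = €4,537.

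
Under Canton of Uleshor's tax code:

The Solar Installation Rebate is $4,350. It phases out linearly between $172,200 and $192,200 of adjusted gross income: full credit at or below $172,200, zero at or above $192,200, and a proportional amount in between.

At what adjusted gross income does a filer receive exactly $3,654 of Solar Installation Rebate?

$3,654 is 3,654/4,350 of the full $4,350, so 696/4,350 of the $20,000 range has been used: income = $172,200 + $20,000 × 696/4,350 = $175,400.

$175,400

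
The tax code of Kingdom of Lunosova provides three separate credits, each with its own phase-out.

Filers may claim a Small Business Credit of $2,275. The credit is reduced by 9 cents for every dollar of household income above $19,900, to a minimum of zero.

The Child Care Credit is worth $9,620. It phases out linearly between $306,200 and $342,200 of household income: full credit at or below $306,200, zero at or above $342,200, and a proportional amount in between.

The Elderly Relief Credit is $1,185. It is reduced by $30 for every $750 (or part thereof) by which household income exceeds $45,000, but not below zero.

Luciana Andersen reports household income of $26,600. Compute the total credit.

Small Business Credit: 9% of the $6,700 excess over $19,900 is $603; credit = $2,275 − $603 = $1,672.
Child Care Credit: $26,600 is at or below the $306,200 threshold, so the full $9,620 applies.
Elderly Relief Credit: $26,600 is at or below the $45,000 threshold, so the full $1,185 applies.
Total: $1,672 + $9,620 + $1,185 = $12,477.

$12,477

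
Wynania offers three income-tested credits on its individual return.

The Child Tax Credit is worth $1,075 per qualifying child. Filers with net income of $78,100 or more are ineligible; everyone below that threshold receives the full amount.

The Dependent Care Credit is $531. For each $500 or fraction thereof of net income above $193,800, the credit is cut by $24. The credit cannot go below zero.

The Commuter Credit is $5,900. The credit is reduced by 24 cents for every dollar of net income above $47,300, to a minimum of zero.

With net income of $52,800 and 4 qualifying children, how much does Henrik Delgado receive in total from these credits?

$9,411

Child Tax Credit: base = 4 × $1,075 = $4,300. $52,800 is below the $78,100 cutoff, so the full $4,300 applies.
Dependent Care Credit: $52,800 is at or below the $193,800 threshold, so the full $531 applies.
Commuter Credit: 24% of the $5,500 excess over $47,300 is $1,320; credit = $5,900 − $1,320 = $4,580.
Total: $4,300 + $531 + $4,580 = $9,411.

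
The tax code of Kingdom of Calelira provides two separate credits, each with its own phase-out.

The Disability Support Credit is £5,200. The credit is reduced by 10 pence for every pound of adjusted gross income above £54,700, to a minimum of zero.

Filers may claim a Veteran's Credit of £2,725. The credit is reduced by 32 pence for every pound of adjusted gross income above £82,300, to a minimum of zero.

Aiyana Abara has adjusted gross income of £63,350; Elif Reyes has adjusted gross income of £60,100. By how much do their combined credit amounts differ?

Aiyana (£63,350): Disability Support Credit: 10% of the £8,650 excess over £54,700 is £865; credit = £5,200 − £865 = £4,335. Veteran's Credit: £63,350 is at or below the £82,300 threshold, so the full £2,725 applies. total £4,335 + £2,725 = £7,060
Elif (£60,100): Disability Support Credit: 10% of the £5,400 excess over £54,700 is £540; credit = £5,200 − £540 = £4,660. Veteran's Credit: £60,100 is at or below the £82,300 threshold, so the full £2,725 applies. total £4,660 + £2,725 = £7,385
Difference: |£7,060 − £7,385| = £325.

£325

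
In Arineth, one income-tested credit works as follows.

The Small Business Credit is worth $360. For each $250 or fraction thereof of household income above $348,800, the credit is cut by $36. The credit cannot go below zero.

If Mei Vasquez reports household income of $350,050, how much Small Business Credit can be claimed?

Small Business Credit: income exceeds $348,800 by $1,250, which is 5 full-or-partial $250 increments; reduction = 5 × $36 = $180, leaving $180.

$180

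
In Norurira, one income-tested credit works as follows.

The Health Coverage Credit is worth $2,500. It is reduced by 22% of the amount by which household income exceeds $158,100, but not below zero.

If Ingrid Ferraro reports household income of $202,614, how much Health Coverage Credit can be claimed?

$0

Health Coverage Credit: 22% of the $44,514 excess over $158,100 is $9,793.08 ≥ base, so the credit is $0.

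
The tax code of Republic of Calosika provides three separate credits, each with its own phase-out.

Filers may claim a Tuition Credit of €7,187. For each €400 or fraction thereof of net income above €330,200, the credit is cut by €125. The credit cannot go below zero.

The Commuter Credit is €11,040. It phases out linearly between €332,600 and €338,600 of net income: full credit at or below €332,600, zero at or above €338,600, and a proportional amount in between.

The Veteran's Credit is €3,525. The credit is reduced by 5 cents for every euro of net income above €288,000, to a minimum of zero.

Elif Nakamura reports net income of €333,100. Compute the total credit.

Tuition Credit: income exceeds €330,200 by €2,900, which is 8 full-or-partial €400 increments; reduction = 8 × €125 = €1,000, leaving €6,187.
Commuter Credit: €333,100 is €500 into a €6,000 phase-out range, leaving 5,500/6,000 of the credit: €11,040 × 5,500/6,000 = €10,120.
Veteran's Credit: 5% of the €45,100 excess over €288,000 is €2,255; credit = €3,525 − €2,255 = €1,270.
Total: €6,187 + €10,120 + €1,270 = €17,577.

€17,577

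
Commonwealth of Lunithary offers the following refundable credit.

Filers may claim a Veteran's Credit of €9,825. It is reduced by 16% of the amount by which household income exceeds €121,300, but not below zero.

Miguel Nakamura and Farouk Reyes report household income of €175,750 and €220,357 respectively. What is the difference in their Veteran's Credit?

€1,113

Miguel (€175,750): Veteran's Credit: 16% of the €54,450 excess over €121,300 is €8,712; credit = €9,825 − €8,712 = €1,113.
Farouk (€220,357): Veteran's Credit: 16% of the €99,057 excess over €121,300 is €15,849.12 ≥ base, so the credit is €0.
Difference: |€1,113 − €0| = €1,113.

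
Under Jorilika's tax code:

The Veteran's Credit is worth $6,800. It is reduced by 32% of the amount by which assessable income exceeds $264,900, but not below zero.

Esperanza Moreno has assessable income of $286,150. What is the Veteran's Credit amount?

$0

Veteran's Credit: 32% of the $21,250 excess over $264,900 is $6,800 ≥ base, so the credit is $0.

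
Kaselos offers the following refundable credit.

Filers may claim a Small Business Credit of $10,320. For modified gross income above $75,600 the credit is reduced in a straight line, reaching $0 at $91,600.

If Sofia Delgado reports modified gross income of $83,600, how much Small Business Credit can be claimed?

Small Business Credit: $83,600 is $8,000 into a $16,000 phase-out range, leaving 8,000/16,000 of the credit: $10,320 × 8,000/16,000 = $5,160.

$5,160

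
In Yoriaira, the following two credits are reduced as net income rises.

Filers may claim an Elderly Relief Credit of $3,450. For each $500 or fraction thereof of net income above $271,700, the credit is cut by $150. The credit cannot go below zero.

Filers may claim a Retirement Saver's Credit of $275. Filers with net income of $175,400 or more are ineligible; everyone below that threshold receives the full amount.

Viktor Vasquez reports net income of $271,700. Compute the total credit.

Elderly Relief Credit: $271,700 is at or below the $271,700 threshold, so the full $3,450 applies.
Retirement Saver's Credit: $271,700 meets or exceeds the $175,400 cutoff, so the credit is $0.
Total: $3,450 + $0 = $3,450.

$3,450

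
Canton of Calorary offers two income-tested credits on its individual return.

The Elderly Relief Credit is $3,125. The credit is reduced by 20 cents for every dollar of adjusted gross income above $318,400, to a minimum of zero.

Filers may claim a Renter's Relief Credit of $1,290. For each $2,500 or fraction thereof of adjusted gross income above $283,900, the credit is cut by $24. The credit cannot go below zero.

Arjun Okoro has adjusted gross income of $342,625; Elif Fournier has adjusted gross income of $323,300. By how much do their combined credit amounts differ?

Arjun ($342,625): Elderly Relief Credit: 20% of the $24,225 excess over $318,400 is $4,845 ≥ base, so the credit is $0. Renter's Relief Credit: income exceeds $283,900 by $58,725, which is 24 full-or-partial $2,500 increments; reduction = 24 × $24 = $576, leaving $714. total $0 + $714 = $714
Elif ($323,300): Elderly Relief Credit: 20% of the $4,900 excess over $318,400 is $980; credit = $3,125 − $980 = $2,145. Renter's Relief Credit: income exceeds $283,900 by $39,400, which is 16 full-or-partial $2,500 increments; reduction = 16 × $24 = $384, leaving $906. total $2,145 + $906 = $3,051
Difference: |$714 − $3,051| = $2,337.

$2,337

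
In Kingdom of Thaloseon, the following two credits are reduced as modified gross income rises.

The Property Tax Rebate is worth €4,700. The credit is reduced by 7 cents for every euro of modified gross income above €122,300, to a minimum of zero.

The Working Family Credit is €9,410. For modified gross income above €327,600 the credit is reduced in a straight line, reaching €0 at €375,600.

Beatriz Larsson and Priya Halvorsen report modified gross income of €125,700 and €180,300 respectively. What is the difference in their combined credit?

€3,822

Beatriz (€125,700): Property Tax Rebate: 7% of the €3,400 excess over €122,300 is €238; credit = €4,700 − €238 = €4,462. Working Family Credit: €125,700 is at or below the €327,600 threshold, so the full €9,410 applies. total €4,462 + €9,410 = €13,872
Priya (€180,300): Property Tax Rebate: 7% of the €58,000 excess over €122,300 is €4,060; credit = €4,700 − €4,060 = €640. Working Family Credit: €180,300 is at or below the €327,600 threshold, so the full €9,410 applies. total €640 + €9,410 = €10,050
Difference: |€13,872 − €10,050| = €3,822.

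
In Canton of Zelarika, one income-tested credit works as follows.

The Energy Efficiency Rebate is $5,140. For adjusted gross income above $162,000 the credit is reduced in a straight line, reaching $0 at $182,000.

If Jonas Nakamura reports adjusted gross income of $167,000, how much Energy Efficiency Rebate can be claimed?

$3,855

Energy Efficiency Rebate: $167,000 is $5,000 into a $20,000 phase-out range, leaving 15,000/20,000 of the credit: $5,140 × 15,000/20,000 = $3,855.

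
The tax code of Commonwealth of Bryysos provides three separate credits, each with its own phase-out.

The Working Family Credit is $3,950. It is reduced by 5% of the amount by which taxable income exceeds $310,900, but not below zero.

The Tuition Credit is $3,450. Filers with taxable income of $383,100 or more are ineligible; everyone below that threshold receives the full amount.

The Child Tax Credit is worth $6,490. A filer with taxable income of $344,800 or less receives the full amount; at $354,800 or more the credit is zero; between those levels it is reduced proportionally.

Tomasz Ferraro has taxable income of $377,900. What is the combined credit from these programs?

$4,050

Working Family Credit: 5% of the $67,000 excess over $310,900 is $3,350; credit = $3,950 − $3,350 = $600.
Tuition Credit: $377,900 is below the $383,100 cutoff, so the full $3,450 applies.
Child Tax Credit: $377,900 is at or above $354,800, so the credit is $0.
Total: $600 + $3,450 + $0 = $4,050.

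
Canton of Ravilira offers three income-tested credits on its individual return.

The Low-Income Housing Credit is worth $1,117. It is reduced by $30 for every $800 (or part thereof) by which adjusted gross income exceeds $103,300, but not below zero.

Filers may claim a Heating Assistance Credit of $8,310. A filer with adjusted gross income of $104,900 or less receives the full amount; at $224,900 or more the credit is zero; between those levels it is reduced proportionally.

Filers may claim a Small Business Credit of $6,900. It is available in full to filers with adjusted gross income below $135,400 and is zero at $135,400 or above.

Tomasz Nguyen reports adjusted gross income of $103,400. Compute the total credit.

$16,297

Low-Income Housing Credit: income exceeds $103,300 by $100, which is 1 full-or-partial $800 increment; reduction = 1 × $30 = $30, leaving $1,087.
Heating Assistance Credit: $103,400 is at or below the $104,900 threshold, so the full $8,310 applies.
Small Business Credit: $103,400 is below the $135,400 cutoff, so the full $6,900 applies.
Total: $1,087 + $8,310 + $6,900 = $16,297.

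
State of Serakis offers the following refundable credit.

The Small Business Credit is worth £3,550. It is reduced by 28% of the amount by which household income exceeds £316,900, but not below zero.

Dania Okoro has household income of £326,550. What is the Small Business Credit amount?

£848

Small Business Credit: 28% of the £9,650 excess over £316,900 is £2,702; credit = £3,550 − £2,702 = £848.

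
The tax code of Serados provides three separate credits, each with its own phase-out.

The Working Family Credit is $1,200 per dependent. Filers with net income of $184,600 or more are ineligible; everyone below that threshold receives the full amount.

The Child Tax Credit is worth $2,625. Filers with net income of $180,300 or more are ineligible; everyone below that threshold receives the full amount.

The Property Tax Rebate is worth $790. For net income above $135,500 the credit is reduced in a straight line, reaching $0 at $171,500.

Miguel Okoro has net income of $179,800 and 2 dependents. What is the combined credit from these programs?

Working Family Credit: base = 2 × $1,200 = $2,400. $179,800 is below the $184,600 cutoff, so the full $2,400 applies.
Child Tax Credit: $179,800 is below the $180,300 cutoff, so the full $2,625 applies.
Property Tax Rebate: $179,800 is at or above $171,500, so the credit is $0.
Total: $2,400 + $2,625 + $0 = $5,025.

$5,025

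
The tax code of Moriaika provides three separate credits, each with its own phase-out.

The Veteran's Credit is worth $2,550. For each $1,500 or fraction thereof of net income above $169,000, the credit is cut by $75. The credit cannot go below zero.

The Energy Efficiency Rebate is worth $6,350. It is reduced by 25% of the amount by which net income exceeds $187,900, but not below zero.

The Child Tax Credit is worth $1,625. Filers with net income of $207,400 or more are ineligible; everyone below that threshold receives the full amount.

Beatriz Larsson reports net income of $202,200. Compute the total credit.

Veteran's Credit: income exceeds $169,000 by $33,200, which is 23 full-or-partial $1,500 increments; reduction = 23 × $75 = $1,725, leaving $825.
Energy Efficiency Rebate: 25% of the $14,300 excess over $187,900 is $3,575; credit = $6,350 − $3,575 = $2,775.
Child Tax Credit: $202,200 is below the $207,400 cutoff, so the full $1,625 applies.
Total: $825 + $2,775 + $1,625 = $5,225.

$5,225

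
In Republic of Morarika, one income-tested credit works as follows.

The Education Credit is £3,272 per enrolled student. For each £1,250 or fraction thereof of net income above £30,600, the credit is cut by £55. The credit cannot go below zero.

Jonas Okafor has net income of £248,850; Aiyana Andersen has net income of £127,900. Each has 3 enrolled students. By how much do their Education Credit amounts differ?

Jonas (£248,850): Education Credit: base = 3 × £3,272 = £9,816. income exceeds £30,600 by £218,250, which is 175 full-or-partial £1,250 increments; reduction = 175 × £55 = £9,625, leaving £191.
Aiyana (£127,900): Education Credit: base = 3 × £3,272 = £9,816. income exceeds £30,600 by £97,300, which is 78 full-or-partial £1,250 increments; reduction = 78 × £55 = £4,290, leaving £5,526.
Difference: |£191 − £5,526| = £5,335.

£5,335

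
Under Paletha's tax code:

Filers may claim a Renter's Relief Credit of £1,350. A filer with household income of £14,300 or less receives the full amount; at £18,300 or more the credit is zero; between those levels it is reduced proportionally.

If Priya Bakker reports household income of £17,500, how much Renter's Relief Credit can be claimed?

£270

Renter's Relief Credit: £17,500 is £3,200 into a £4,000 phase-out range, leaving 800/4,000 of the credit: £1,350 × 800/4,000 = £270.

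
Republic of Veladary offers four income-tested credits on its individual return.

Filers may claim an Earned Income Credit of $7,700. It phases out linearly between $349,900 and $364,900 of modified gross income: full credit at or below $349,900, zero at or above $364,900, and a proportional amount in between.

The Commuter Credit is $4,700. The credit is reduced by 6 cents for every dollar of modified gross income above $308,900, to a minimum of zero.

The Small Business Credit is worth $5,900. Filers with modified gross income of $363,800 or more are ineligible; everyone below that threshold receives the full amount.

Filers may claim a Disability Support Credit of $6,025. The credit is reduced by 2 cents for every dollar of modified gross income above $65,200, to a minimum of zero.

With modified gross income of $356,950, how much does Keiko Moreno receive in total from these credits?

$11,988

Earned Income Credit: $356,950 is $7,050 into a $15,000 phase-out range, leaving 7,950/15,000 of the credit: $7,700 × 7,950/15,000 = $4,081.
Commuter Credit: 6% of the $48,050 excess over $308,900 is $2,883; credit = $4,700 − $2,883 = $1,817.
Small Business Credit: $356,950 is below the $363,800 cutoff, so the full $5,900 applies.
Disability Support Credit: 2% of the $291,750 excess over $65,200 is $5,835; credit = $6,025 − $5,835 = $190.
Total: $4,081 + $1,817 + $5,900 + $190 = $11,988.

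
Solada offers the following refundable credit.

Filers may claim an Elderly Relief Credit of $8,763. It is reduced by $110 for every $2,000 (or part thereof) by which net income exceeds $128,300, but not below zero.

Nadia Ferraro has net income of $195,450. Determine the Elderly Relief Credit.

$5,023

Elderly Relief Credit: income exceeds $128,300 by $67,150, which is 34 full-or-partial $2,000 increments; reduction = 34 × $110 = $3,740, leaving $5,023.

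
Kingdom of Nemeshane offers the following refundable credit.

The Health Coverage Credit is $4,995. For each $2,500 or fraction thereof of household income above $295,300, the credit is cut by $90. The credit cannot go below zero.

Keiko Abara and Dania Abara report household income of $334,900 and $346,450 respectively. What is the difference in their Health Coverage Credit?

Keiko ($334,900): Health Coverage Credit: income exceeds $295,300 by $39,600, which is 16 full-or-partial $2,500 increments; reduction = 16 × $90 = $1,440, leaving $3,555.
Dania ($346,450): Health Coverage Credit: income exceeds $295,300 by $51,150, which is 21 full-or-partial $2,500 increments; reduction = 21 × $90 = $1,890, leaving $3,105.
Difference: |$3,555 − $3,105| = $450.

$450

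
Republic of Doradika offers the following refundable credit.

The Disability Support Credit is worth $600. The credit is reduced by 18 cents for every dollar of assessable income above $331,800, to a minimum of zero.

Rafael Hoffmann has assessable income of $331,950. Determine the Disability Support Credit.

$573

Disability Support Credit: 18% of the $150 excess over $331,800 is $27; credit = $600 − $27 = $573.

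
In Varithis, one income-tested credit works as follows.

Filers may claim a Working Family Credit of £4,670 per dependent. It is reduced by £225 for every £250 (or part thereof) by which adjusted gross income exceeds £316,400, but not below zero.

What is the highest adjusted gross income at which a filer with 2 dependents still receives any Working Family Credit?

£326,650

Full credit = 2 × £4,670 = £9,340.
After 41 increments the reduction is 41 × £225 = £9,225, leaving £115; one more increment wipes it out. Increment 41 ends at excess 41 × £250 = £10,250, so the highest qualifying income is £316,400 + £10,250 = £326,650.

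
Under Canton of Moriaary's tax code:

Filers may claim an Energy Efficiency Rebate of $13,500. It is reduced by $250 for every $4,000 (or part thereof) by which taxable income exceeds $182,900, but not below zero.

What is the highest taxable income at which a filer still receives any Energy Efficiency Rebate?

$394,900

After 53 increments the reduction is 53 × $250 = $13,250, leaving $250; one more increment wipes it out. Increment 53 ends at excess 53 × $4,000 = $212,000, so the highest qualifying income is $182,900 + $212,000 = $394,900.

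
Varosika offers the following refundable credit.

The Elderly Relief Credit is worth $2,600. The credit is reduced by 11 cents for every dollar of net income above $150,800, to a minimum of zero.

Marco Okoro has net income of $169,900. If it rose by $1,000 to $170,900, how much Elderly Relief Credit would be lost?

$110

At $169,900 — 11% of the $19,100 excess over $150,800 is $2,101; credit = $2,600 − $2,101 = $499.
At $170,900 — 11% of the $20,100 excess over $150,800 is $2,211; credit = $2,600 − $2,211 = $389.
Lost: $499 − $389 = $110.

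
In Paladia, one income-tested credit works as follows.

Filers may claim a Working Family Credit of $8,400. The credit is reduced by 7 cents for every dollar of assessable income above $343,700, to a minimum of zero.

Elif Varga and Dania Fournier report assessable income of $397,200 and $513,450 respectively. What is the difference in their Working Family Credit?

Elif ($397,200): Working Family Credit: 7% of the $53,500 excess over $343,700 is $3,745; credit = $8,400 − $3,745 = $4,655.
Dania ($513,450): Working Family Credit: 7% of the $169,750 excess over $343,700 is $11,882.50 ≥ base, so the credit is $0.
Difference: |$4,655 − $0| = $4,655.

$4,655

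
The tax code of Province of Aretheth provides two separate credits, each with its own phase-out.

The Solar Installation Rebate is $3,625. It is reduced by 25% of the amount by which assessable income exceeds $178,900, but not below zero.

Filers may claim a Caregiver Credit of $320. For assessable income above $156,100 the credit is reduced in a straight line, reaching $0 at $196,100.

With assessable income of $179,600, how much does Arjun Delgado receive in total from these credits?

$3,582

Solar Installation Rebate: 25% of the $700 excess over $178,900 is $175; credit = $3,625 − $175 = $3,450.
Caregiver Credit: $179,600 is $23,500 into a $40,000 phase-out range, leaving 16,500/40,000 of the credit: $320 × 16,500/40,000 = $132.
Total: $3,450 + $132 = $3,582.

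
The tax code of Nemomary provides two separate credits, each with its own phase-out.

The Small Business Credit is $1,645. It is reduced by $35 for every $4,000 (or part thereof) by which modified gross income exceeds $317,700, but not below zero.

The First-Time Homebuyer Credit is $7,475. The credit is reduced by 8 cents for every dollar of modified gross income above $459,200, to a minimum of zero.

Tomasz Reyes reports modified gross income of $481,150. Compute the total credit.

$5,929

Small Business Credit: income exceeds $317,700 by $163,450, which is 41 full-or-partial $4,000 increments; reduction = 41 × $35 = $1,435, leaving $210.
First-Time Homebuyer Credit: 8% of the $21,950 excess over $459,200 is $1,756; credit = $7,475 − $1,756 = $5,719.
Total: $210 + $5,719 = $5,929.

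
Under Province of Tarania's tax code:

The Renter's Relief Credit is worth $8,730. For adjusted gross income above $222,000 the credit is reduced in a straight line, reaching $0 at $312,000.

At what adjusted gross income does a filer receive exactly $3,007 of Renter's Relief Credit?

$3,007 is 3,007/8,730 of the full $8,730, so 5,723/8,730 of the $90,000 range has been used: income = $222,000 + $90,000 × 5,723/8,730 = $281,000.

$281,000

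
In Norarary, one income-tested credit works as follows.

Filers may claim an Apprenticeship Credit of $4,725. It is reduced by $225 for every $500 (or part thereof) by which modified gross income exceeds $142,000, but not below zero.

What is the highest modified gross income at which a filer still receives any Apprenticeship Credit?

After 20 increments the reduction is 20 × $225 = $4,500, leaving $225; one more increment wipes it out. Increment 20 ends at excess 20 × $500 = $10,000, so the highest qualifying income is $142,000 + $10,000 = $152,000.

$152,000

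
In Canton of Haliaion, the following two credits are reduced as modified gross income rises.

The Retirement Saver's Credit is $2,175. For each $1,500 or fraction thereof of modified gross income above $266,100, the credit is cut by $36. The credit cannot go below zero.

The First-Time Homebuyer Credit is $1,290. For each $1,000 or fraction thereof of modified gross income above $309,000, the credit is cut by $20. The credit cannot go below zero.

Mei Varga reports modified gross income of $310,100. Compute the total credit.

$2,345

Retirement Saver's Credit: income exceeds $266,100 by $44,000, which is 30 full-or-partial $1,500 increments; reduction = 30 × $36 = $1,080, leaving $1,095.
First-Time Homebuyer Credit: income exceeds $309,000 by $1,100, which is 2 full-or-partial $1,000 increments; reduction = 2 × $20 = $40, leaving $1,250.
Total: $1,095 + $1,250 = $2,345.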